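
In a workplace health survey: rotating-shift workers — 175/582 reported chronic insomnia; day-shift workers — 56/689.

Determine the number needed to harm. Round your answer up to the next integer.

risk, rotating-shift workers = 175/582 = 0.300687
risk, day-shift workers = 56/689 = 0.081277
absolute risk difference = 0.219410
1 / 0.219410 = 4.558 → round up → 5

5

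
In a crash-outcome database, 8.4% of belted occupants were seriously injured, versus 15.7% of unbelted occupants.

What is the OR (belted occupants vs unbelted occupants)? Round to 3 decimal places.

0.492

odds, belted occupants = 0.0840/0.9160 = 0.0917
odds, unbelted occupants = 0.1570/0.8430 = 0.1862
OR = 0.0917 / 0.1862 = 0.492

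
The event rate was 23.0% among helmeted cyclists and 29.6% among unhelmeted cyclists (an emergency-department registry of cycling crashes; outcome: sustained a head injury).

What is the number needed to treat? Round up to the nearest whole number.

absolute risk difference = 0.066000
1 / 0.066000 = 15.152 → round up → 16

16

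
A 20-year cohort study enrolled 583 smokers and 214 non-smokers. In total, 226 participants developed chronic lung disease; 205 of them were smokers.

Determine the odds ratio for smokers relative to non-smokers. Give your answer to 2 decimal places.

OR ≈ 4.98

smokers without the outcome: 583 − 205 = 378
non-smokers with the outcome: 226 − 205 = 21
non-smokers without the outcome: 214 − 21 = 193
OR = (205 × 193) / (378 × 21) = 39565/7938 ≈ 4.98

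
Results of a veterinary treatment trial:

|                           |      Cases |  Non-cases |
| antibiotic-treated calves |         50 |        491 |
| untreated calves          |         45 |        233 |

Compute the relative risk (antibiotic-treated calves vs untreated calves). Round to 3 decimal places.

risk, antibiotic-treated calves = 50/541 = 0.0924
risk, untreated calves = 45/278 = 0.1619
RR = 0.0924 / 0.1619 = 0.571

0.571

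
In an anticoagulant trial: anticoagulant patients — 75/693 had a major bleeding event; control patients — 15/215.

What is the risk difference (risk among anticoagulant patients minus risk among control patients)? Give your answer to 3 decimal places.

risk, anticoagulant patients = 75/693 = 0.1082
risk, control patients = 15/215 = 0.0698
risk difference = 0.1082 − 0.0698 = 0.038

0.038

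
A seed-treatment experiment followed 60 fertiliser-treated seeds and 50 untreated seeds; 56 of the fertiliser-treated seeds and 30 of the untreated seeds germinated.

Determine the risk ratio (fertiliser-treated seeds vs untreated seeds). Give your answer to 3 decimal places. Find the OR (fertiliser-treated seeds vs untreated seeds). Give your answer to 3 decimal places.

RR = 1.556; OR = 9.333

risk, fertiliser-treated seeds = 56/60 = 0.9333
risk, untreated seeds = 30/50 = 0.6000
RR = 0.9333 / 0.6000 = 1.556
OR = (56 × 20) / (4 × 30) = 1120/120 ≈ 9.333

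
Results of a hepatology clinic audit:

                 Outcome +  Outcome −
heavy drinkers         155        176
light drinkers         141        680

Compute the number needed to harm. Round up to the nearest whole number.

risk, heavy drinkers = 155/331 = 0.468278
risk, light drinkers = 141/821 = 0.171742
absolute risk difference = 0.296536
1 / 0.296536 = 3.372 → round up → 4

4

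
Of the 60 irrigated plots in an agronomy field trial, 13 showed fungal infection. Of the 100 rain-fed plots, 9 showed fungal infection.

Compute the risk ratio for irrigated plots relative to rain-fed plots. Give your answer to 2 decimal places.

risk, irrigated plots = 13/60 = 0.2167
risk, rain-fed plots = 9/100 = 0.0900
RR = 0.2167 / 0.0900 = 2.41

RR = 2.41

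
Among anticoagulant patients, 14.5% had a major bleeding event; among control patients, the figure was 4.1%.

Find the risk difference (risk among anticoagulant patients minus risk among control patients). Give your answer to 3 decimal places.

risk difference = 0.14500 − 0.04100 = 0.104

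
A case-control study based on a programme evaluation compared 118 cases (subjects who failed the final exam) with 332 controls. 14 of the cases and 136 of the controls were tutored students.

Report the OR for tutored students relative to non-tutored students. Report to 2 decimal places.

odds, tutored students = 14/136 = 0.1029
odds, non-tutored students = 104/196 = 0.5306
OR = 0.1029 / 0.5306 = 0.19

0.19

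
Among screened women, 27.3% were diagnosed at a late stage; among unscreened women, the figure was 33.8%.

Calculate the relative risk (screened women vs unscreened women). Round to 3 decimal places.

RR = 0.2730 / 0.3380 = 0.808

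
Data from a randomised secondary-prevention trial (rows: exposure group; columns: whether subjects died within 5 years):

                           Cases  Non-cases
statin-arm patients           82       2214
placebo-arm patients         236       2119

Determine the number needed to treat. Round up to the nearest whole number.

risk, statin-arm patients = 82/2296 = 0.035714
risk, placebo-arm patients = 236/2355 = 0.100212
absolute risk difference = 0.064498
1 / 0.064498 = 15.504 → round up → 16

NNT: 16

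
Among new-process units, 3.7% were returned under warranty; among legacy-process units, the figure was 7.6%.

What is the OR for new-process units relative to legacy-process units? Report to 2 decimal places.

odds, new-process units = 0.03700/0.96300 = 0.03842
odds, legacy-process units = 0.07600/0.92400 = 0.08225
OR = 0.03842 / 0.08225 = 0.47

OR ≈ 0.47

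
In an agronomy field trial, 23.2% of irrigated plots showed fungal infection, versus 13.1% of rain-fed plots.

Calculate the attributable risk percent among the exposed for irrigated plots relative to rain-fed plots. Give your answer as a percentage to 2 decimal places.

AR% = (0.2320 − 0.1310) / 0.2320 = 0.4353 → 43.53%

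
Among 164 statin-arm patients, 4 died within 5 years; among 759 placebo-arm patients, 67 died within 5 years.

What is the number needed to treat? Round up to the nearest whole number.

risk, statin-arm patients = 4/164 = 0.024390
risk, placebo-arm patients = 67/759 = 0.088274
absolute risk difference = 0.063884
1 / 0.063884 = 15.653 → round up → 16

16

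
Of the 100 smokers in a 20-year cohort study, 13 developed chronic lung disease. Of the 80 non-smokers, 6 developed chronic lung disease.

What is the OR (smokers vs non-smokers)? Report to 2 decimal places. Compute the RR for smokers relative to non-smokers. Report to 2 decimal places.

OR = 1.84; RR = 1.73

odds, smokers = 13/87 = 0.1494
odds, non-smokers = 6/74 = 0.0811
OR = 0.1494 / 0.0811 = 1.84
risk, smokers = 13/100 = 0.1300
risk, non-smokers = 6/80 = 0.0750
RR = 0.1300 / 0.0750 = 1.73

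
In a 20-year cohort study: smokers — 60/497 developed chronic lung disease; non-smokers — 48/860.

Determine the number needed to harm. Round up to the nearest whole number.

NNH: 16

risk, smokers = 60/497 = 0.120724
risk, non-smokers = 48/860 = 0.055814
absolute risk difference = 0.064910
1 / 0.064910 = 15.406 → round up → 16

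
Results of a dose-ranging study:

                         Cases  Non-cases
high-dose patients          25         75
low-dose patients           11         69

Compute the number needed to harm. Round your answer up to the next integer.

risk, high-dose patients = 25/100 = 0.250000
risk, low-dose patients = 11/80 = 0.137500
absolute risk difference = 0.112500
1 / 0.112500 = 8.889 → round up → 9

9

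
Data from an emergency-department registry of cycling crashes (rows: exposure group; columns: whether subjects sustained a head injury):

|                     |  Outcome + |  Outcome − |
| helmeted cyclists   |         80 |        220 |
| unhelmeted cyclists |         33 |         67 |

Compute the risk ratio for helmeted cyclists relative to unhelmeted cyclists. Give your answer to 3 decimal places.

RR ≈ 0.808

risk, helmeted cyclists = 80/300 = 0.2667
risk, unhelmeted cyclists = 33/100 = 0.3300
RR = 0.2667 / 0.3300 = 0.808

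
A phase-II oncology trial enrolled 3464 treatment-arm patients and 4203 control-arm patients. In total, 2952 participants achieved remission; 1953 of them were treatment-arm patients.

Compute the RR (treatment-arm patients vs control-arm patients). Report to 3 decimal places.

RR = 2.372

treatment-arm patients without the outcome: 3464 − 1953 = 1511
control-arm patients with the outcome: 2952 − 1953 = 999
control-arm patients without the outcome: 4203 − 999 = 3204
risk, treatment-arm patients = 1953/3464 = 0.5638
risk, control-arm patients = 999/4203 = 0.2377
RR = 0.5638 / 0.2377 = 2.372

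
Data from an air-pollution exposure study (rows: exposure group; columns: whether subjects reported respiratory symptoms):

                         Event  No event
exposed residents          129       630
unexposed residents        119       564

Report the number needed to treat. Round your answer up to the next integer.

risk, exposed residents = 129/759 = 0.169960
risk, unexposed residents = 119/683 = 0.174231
absolute risk difference = 0.004271
1 / 0.004271 = 234.137 → round up → 235

235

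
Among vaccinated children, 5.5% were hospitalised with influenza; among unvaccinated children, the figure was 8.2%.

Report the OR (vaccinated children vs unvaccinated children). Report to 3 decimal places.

0.652

odds, vaccinated children = 0.0550/0.9450 = 0.0582
odds, unvaccinated children = 0.0820/0.9180 = 0.0893
OR = 0.0582 / 0.0893 = 0.652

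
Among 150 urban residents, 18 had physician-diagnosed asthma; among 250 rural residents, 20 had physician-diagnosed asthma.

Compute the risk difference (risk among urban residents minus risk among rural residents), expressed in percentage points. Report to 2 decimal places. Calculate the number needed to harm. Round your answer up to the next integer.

RD = 4.00; NNH = 25

risk, urban residents = 18/150 = 0.1200
risk, rural residents = 20/250 = 0.0800
risk difference = 0.1200 − 0.0800 = 0.0400 → 4.00 percentage points
absolute risk difference = 0.040000
1 / 0.040000 = 25.000 → round up → 25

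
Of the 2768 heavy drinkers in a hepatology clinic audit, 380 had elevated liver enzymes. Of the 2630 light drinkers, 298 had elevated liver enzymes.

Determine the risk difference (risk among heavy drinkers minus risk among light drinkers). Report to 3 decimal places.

risk, heavy drinkers = 380/2768 = 0.1373
risk, light drinkers = 298/2630 = 0.1133
risk difference = 0.1373 − 0.1133 = 0.024

RD = 0.024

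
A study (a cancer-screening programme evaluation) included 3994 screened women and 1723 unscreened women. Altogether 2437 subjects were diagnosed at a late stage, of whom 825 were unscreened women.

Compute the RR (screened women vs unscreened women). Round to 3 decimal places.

RR = 0.843

screened women with the outcome: 2437 − 825 = 1612
screened women without the outcome: 3994 − 1612 = 2382
unscreened women without the outcome: 1723 − 825 = 898
risk, screened women = 1612/3994 = 0.4036
risk, unscreened women = 825/1723 = 0.4788
RR = 0.4036 / 0.4788 = 0.843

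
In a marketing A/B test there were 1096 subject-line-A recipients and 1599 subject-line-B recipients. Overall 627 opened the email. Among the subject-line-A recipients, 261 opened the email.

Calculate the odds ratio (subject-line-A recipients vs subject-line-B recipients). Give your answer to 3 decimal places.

OR = 1.053

subject-line-A recipients without the outcome: 1096 − 261 = 835
subject-line-B recipients with the outcome: 627 − 261 = 366
subject-line-B recipients without the outcome: 1599 − 366 = 1233
odds, subject-line-A recipients = 261/835 = 0.3126
odds, subject-line-B recipients = 366/1233 = 0.2968
OR = 0.3126 / 0.2968 = 1.053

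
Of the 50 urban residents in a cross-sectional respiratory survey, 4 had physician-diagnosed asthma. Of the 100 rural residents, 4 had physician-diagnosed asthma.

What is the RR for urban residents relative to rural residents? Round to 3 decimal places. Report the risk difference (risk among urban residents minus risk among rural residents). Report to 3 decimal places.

RR = 2.000; RD = 0.040

risk, urban residents = 4/50 = 0.08000
risk, rural residents = 4/100 = 0.04000
RR = 0.08000 / 0.04000 = 2.000
risk difference = 0.08000 − 0.04000 = 0.040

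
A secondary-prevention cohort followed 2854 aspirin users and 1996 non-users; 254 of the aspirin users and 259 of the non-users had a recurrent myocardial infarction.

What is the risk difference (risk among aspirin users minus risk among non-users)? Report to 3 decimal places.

RD ≈ -0.041

risk, aspirin users = 254/2854 = 0.0890
risk, non-users = 259/1996 = 0.1298
risk difference = 0.0890 − 0.1298 = -0.041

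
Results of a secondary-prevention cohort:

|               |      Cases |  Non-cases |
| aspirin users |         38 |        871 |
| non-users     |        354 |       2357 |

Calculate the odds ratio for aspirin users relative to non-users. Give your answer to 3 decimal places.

odds, aspirin users = 38/871 = 0.04363
odds, non-users = 354/2357 = 0.15019
OR = 0.04363 / 0.15019 = 0.290

OR ≈ 0.290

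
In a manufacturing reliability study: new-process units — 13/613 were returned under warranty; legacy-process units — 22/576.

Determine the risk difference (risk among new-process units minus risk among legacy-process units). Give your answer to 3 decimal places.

RD ≈ -0.017

risk, new-process units = 13/613 = 0.02121
risk, legacy-process units = 22/576 = 0.03819
risk difference = 0.02121 − 0.03819 = -0.017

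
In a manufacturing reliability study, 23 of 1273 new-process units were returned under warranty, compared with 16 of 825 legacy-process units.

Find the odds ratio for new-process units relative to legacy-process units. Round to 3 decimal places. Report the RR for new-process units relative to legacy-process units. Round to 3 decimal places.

OR = (23 × 809) / (1250 × 16) = 18607/20000 ≈ 0.930
risk, new-process units = 23/1273 = 0.01807
risk, legacy-process units = 16/825 = 0.01939
RR = 0.01807 / 0.01939 = 0.932

OR = 0.930; RR = 0.932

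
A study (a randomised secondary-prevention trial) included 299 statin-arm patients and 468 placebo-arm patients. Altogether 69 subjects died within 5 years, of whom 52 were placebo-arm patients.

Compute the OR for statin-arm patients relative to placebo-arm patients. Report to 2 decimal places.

0.48

statin-arm patients with the outcome: 69 − 52 = 17
statin-arm patients without the outcome: 299 − 17 = 282
placebo-arm patients without the outcome: 468 − 52 = 416
odds, statin-arm patients = 17/282 = 0.0603
odds, placebo-arm patients = 52/416 = 0.1250
OR = 0.0603 / 0.1250 = 0.48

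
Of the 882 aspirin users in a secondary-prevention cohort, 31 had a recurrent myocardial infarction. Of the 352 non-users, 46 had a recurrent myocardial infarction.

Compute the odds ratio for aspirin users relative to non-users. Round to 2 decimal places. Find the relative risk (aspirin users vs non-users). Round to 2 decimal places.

odds, aspirin users = 31/851 = 0.03643
odds, non-users = 46/306 = 0.15033
OR = 0.03643 / 0.15033 = 0.24
risk, aspirin users = 31/882 = 0.03515
risk, non-users = 46/352 = 0.13068
RR = 0.03515 / 0.13068 = 0.27

OR = 0.24; RR = 0.27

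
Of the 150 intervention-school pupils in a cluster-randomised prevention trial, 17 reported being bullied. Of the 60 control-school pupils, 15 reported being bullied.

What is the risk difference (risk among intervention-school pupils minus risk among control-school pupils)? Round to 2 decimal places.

risk, intervention-school pupils = 17/150 = 0.1133
risk, control-school pupils = 15/60 = 0.2500
risk difference = 0.1133 − 0.2500 = -0.14

RD ≈ -0.14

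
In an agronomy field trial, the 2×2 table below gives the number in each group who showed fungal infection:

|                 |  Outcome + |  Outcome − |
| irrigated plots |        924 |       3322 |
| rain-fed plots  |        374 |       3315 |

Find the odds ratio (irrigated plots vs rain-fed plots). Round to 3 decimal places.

OR = (924 × 3315) / (3322 × 374) = 3063060/1242428 ≈ 2.465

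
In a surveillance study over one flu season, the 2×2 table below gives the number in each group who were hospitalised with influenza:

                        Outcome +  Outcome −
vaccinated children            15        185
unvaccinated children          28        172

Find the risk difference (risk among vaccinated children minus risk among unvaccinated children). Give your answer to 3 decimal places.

-0.065

risk, vaccinated children = 15/200 = 0.0750
risk, unvaccinated children = 28/200 = 0.1400
risk difference = 0.0750 − 0.1400 = -0.065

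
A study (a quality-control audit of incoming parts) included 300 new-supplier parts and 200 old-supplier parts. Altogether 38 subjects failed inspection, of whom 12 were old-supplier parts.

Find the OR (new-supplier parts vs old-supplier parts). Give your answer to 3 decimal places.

OR ≈ 1.487

new-supplier parts with the outcome: 38 − 12 = 26
new-supplier parts without the outcome: 300 − 26 = 274
old-supplier parts without the outcome: 200 − 12 = 188
OR = (26 × 188) / (274 × 12) = 4888/3288 ≈ 1.487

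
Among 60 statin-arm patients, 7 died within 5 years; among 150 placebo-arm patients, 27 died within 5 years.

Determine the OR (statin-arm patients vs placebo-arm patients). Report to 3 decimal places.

0.602

odds, statin-arm patients = 7/53 = 0.1321
odds, placebo-arm patients = 27/123 = 0.2195
OR = 0.1321 / 0.2195 = 0.602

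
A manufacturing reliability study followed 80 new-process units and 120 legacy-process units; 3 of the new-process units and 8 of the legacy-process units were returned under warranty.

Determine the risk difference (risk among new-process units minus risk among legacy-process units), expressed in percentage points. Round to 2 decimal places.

risk, new-process units = 3/80 = 0.03750
risk, legacy-process units = 8/120 = 0.06667
risk difference = 0.03750 − 0.06667 = -0.02917 → -2.92 percentage points

RD = -2.92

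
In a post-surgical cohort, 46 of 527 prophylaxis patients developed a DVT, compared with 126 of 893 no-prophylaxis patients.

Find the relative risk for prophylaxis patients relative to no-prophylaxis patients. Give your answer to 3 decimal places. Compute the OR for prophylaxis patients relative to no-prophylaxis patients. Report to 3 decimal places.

risk, prophylaxis patients = 46/527 = 0.0873
risk, no-prophylaxis patients = 126/893 = 0.1411
RR = 0.0873 / 0.1411 = 0.619
OR = (46 × 767) / (481 × 126) = 35282/60606 ≈ 0.582

RR = 0.619; OR = 0.582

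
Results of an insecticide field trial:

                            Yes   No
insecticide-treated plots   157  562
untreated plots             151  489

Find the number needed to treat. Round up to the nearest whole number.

risk, insecticide-treated plots = 157/719 = 0.218359
risk, untreated plots = 151/640 = 0.235937
absolute risk difference = 0.017579
1 / 0.017579 = 56.886 → round up → 57

57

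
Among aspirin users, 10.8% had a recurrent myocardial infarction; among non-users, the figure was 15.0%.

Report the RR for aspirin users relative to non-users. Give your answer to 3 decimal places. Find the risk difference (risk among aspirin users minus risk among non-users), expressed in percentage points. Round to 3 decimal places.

RR = 0.1080 / 0.1500 = 0.720
risk difference = 0.1080 − 0.1500 = -0.0420 → -4.200 percentage points

RR = 0.720; RD = -4.200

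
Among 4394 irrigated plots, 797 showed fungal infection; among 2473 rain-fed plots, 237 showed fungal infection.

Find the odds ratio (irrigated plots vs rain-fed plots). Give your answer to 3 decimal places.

OR = (797 × 2236) / (3597 × 237) = 1782092/852489 ≈ 2.090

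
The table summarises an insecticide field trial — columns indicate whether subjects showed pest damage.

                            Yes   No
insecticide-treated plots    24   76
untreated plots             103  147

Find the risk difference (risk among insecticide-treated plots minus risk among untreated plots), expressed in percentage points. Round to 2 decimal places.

risk, insecticide-treated plots = 24/100 = 0.2400
risk, untreated plots = 103/250 = 0.4120
risk difference = 0.2400 − 0.4120 = -0.1720 → -17.20 percentage points

RD: -17.20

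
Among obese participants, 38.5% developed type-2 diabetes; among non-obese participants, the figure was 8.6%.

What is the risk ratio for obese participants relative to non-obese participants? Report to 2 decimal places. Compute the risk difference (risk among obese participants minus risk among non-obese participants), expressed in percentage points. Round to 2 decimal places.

RR = 4.48; RD = 29.90

RR = 0.3850 / 0.0860 = 4.48
risk difference = 0.3850 − 0.0860 = 0.2990 → 29.90 percentage points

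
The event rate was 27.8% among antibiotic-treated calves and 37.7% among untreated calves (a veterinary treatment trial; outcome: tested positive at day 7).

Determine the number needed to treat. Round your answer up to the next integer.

absolute risk difference = 0.099000
1 / 0.099000 = 10.101 → round up → 11

NNT ≈ 11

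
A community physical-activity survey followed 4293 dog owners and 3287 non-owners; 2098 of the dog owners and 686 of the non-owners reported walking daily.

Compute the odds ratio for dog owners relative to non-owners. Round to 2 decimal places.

OR ≈ 3.62

odds, dog owners = 2098/2195 = 0.9558
odds, non-owners = 686/2601 = 0.2637
OR = 0.9558 / 0.2637 = 3.62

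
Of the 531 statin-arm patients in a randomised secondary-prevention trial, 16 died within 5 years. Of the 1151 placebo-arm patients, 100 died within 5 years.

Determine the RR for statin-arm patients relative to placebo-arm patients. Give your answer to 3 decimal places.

0.347

risk, statin-arm patients = 16/531 = 0.03013
risk, placebo-arm patients = 100/1151 = 0.08688
RR = 0.03013 / 0.08688 = 0.347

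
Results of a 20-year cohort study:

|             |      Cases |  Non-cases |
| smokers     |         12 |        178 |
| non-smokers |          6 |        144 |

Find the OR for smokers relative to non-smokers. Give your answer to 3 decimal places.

odds, smokers = 12/178 = 0.06742
odds, non-smokers = 6/144 = 0.04167
OR = 0.06742 / 0.04167 = 1.618

1.618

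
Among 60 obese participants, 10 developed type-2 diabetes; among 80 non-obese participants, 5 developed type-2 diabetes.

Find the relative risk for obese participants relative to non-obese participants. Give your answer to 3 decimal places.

RR ≈ 2.667

risk, obese participants = 10/60 = 0.1667
risk, non-obese participants = 5/80 = 0.0625
RR = 0.1667 / 0.0625 = 2.667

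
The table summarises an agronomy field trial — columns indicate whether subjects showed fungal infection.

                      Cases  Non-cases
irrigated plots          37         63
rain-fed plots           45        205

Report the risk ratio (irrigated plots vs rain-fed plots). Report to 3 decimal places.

risk, irrigated plots = 37/100 = 0.3700
risk, rain-fed plots = 45/250 = 0.1800
RR = 0.3700 / 0.1800 = 2.056

RR: 2.056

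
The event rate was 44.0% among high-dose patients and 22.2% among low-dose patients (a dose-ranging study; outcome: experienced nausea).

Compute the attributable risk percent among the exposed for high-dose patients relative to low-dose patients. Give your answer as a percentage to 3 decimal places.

AR% = (0.4400 − 0.2220) / 0.4400 = 0.4955 → 49.545%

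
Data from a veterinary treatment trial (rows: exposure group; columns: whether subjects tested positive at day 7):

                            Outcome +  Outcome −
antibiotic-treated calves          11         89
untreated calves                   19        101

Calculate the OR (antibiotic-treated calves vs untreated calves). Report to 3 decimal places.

OR = (11 × 101) / (89 × 19) = 1111/1691 ≈ 0.657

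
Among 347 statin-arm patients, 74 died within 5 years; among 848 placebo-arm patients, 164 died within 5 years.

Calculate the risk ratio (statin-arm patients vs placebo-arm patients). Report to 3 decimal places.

risk, statin-arm patients = 74/347 = 0.2133
risk, placebo-arm patients = 164/848 = 0.1934
RR = 0.2133 / 0.1934 = 1.103

1.103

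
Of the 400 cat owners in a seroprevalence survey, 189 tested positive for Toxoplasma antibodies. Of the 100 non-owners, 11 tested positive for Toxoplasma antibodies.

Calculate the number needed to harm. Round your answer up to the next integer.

risk, cat owners = 189/400 = 0.472500
risk, non-owners = 11/100 = 0.110000
absolute risk difference = 0.362500
1 / 0.362500 = 2.759 → round up → 3

NNH = 3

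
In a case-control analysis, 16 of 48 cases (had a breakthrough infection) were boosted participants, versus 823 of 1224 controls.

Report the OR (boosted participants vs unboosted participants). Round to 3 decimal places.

OR = (16 × 401) / (823 × 32) = 6416/26336 ≈ 0.244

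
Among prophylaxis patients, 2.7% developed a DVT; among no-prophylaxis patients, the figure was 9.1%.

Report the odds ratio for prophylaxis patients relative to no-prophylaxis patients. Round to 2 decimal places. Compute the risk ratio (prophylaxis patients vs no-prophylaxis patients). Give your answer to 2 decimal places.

odds, prophylaxis patients = 0.02700/0.97300 = 0.02775
odds, no-prophylaxis patients = 0.09100/0.90900 = 0.10011
OR = 0.02775 / 0.10011 = 0.28
RR = 0.02700 / 0.09100 = 0.30

OR = 0.28; RR = 0.30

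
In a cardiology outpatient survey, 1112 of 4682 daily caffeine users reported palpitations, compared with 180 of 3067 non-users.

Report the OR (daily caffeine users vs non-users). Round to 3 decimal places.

OR = (1112 × 2887) / (3570 × 180) = 3210344/642600 ≈ 4.996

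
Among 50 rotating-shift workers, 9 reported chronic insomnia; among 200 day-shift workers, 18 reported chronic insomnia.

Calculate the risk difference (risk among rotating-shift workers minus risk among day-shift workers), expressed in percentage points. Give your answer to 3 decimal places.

RD: 9.000

risk, rotating-shift workers = 9/50 = 0.1800
risk, day-shift workers = 18/200 = 0.0900
risk difference = 0.1800 − 0.0900 = 0.0900 → 9.000 percentage points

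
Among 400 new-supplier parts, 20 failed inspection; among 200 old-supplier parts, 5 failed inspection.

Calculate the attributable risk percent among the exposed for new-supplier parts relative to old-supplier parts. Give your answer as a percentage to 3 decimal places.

risk, new-supplier parts = 20/400 = 0.05000
risk, old-supplier parts = 5/200 = 0.02500
AR% = (0.05000 − 0.02500) / 0.05000 = 0.5000 → 50.000%

50.000%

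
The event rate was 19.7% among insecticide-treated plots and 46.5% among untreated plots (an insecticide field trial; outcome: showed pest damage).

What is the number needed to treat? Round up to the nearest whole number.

absolute risk difference = 0.268000
1 / 0.268000 = 3.731 → round up → 4

4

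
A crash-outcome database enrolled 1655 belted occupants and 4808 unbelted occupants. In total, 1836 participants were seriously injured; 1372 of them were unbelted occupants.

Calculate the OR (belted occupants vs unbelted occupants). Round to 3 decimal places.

0.976

belted occupants with the outcome: 1836 − 1372 = 464
belted occupants without the outcome: 1655 − 464 = 1191
unbelted occupants without the outcome: 4808 − 1372 = 3436
odds, belted occupants = 464/1191 = 0.3896
odds, unbelted occupants = 1372/3436 = 0.3993
OR = 0.3896 / 0.3993 = 0.976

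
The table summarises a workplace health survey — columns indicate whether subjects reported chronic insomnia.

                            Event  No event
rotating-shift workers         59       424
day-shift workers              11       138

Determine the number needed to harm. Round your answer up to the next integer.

risk, rotating-shift workers = 59/483 = 0.122153
risk, day-shift workers = 11/149 = 0.073826
absolute risk difference = 0.048328
1 / 0.048328 = 20.692 → round up → 21

21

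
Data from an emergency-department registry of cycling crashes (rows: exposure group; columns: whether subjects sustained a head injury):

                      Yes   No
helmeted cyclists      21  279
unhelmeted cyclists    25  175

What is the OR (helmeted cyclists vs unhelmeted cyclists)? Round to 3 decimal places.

odds, helmeted cyclists = 21/279 = 0.0753
odds, unhelmeted cyclists = 25/175 = 0.1429
OR = 0.0753 / 0.1429 = 0.527

0.527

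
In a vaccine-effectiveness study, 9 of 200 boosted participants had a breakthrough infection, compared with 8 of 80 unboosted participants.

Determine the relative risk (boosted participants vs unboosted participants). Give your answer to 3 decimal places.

risk, boosted participants = 9/200 = 0.04500
risk, unboosted participants = 8/80 = 0.10000
RR = 0.04500 / 0.10000 = 0.450

0.450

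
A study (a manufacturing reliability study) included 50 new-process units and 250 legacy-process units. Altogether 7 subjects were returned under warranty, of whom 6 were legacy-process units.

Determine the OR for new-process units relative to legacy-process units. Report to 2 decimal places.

OR ≈ 0.83

new-process units with the outcome: 7 − 6 = 1
new-process units without the outcome: 50 − 1 = 49
legacy-process units without the outcome: 250 − 6 = 244
OR = (1 × 244) / (49 × 6) = 244/294 ≈ 0.83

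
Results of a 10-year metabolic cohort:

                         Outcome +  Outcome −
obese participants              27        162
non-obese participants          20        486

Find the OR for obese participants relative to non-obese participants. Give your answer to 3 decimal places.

odds, obese participants = 27/162 = 0.16667
odds, non-obese participants = 20/486 = 0.04115
OR = 0.16667 / 0.04115 = 4.050

4.050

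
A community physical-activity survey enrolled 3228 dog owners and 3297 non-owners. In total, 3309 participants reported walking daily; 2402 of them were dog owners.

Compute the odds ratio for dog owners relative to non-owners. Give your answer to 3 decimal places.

dog owners without the outcome: 3228 − 2402 = 826
non-owners with the outcome: 3309 − 2402 = 907
non-owners without the outcome: 3297 − 907 = 2390
odds, dog owners = 2402/826 = 2.9080
odds, non-owners = 907/2390 = 0.3795
OR = 2.9080 / 0.3795 = 7.663

OR: 7.663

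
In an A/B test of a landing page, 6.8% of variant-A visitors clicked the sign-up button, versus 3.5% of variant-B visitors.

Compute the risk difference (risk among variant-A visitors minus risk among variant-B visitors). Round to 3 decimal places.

risk difference = 0.06800 − 0.03500 = 0.033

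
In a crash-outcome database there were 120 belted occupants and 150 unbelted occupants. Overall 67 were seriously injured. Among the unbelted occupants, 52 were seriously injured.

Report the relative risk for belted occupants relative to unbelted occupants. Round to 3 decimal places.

RR: 0.361

belted occupants with the outcome: 67 − 52 = 15
belted occupants without the outcome: 120 − 15 = 105
unbelted occupants without the outcome: 150 − 52 = 98
risk, belted occupants = 15/120 = 0.1250
risk, unbelted occupants = 52/150 = 0.3467
RR = 0.1250 / 0.3467 = 0.361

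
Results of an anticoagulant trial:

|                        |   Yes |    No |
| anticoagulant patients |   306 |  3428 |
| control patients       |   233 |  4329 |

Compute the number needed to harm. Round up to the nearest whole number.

NNH = 33

risk, anticoagulant patients = 306/3734 = 0.081950
risk, control patients = 233/4562 = 0.051074
absolute risk difference = 0.030876
1 / 0.030876 = 32.388 → round up → 33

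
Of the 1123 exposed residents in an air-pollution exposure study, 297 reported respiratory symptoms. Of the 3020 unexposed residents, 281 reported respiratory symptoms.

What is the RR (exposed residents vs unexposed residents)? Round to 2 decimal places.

risk, exposed residents = 297/1123 = 0.2645
risk, unexposed residents = 281/3020 = 0.0930
RR = 0.2645 / 0.0930 = 2.84

RR: 2.84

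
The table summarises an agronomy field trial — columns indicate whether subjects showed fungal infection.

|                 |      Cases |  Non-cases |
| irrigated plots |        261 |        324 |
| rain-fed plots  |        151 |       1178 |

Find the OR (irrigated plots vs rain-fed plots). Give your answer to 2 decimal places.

OR: 6.28

odds, irrigated plots = 261/324 = 0.8056
odds, rain-fed plots = 151/1178 = 0.1282
OR = 0.8056 / 0.1282 = 6.28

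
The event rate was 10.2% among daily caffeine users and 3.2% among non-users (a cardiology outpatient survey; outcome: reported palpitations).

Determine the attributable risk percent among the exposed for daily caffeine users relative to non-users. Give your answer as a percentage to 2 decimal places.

AR% = (0.10200 − 0.03200) / 0.10200 = 0.6863 → 68.63%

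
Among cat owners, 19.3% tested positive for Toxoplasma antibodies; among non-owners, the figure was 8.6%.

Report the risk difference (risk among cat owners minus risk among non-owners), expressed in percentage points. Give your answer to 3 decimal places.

RD ≈ 10.700

risk difference = 0.1930 − 0.0860 = 0.1070 → 10.700 percentage points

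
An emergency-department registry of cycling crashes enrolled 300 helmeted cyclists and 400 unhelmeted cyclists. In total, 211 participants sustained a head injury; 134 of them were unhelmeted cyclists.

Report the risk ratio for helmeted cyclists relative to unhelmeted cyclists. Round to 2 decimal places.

helmeted cyclists with the outcome: 211 − 134 = 77
helmeted cyclists without the outcome: 300 − 77 = 223
unhelmeted cyclists without the outcome: 400 − 134 = 266
risk, helmeted cyclists = 77/300 = 0.2567
risk, unhelmeted cyclists = 134/400 = 0.3350
RR = 0.2567 / 0.3350 = 0.77

0.77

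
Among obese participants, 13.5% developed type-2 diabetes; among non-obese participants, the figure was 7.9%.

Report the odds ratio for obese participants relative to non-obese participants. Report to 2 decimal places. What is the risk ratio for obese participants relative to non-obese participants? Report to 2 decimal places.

odds, obese participants = 0.1350/0.8650 = 0.1561
odds, non-obese participants = 0.0790/0.9210 = 0.0858
OR = 0.1561 / 0.0858 = 1.82
RR = 0.1350 / 0.0790 = 1.71

OR = 1.82; RR = 1.71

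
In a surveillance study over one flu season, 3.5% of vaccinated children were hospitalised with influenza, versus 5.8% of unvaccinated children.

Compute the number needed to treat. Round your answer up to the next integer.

NNT ≈ 44

absolute risk difference = 0.023000
1 / 0.023000 = 43.478 → round up → 44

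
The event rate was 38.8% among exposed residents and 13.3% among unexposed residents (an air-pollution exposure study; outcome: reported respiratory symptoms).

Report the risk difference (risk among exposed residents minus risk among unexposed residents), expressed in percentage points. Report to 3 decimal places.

25.500

risk difference = 0.3880 − 0.1330 = 0.2550 → 25.500 percentage points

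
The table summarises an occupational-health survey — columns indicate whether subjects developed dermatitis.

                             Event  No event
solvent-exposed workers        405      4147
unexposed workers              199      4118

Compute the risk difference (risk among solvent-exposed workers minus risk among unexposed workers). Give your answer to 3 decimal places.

0.043

risk, solvent-exposed workers = 405/4552 = 0.08897
risk, unexposed workers = 199/4317 = 0.04610
risk difference = 0.08897 − 0.04610 = 0.043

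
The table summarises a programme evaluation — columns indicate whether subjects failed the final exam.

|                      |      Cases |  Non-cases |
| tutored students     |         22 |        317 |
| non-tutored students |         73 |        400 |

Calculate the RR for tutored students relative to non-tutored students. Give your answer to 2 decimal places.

RR: 0.42

risk, tutored students = 22/339 = 0.0649
risk, non-tutored students = 73/473 = 0.1543
RR = 0.0649 / 0.1543 = 0.42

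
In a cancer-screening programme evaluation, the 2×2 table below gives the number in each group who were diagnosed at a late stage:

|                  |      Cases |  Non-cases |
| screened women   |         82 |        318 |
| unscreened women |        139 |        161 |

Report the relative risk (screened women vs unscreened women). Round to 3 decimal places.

RR ≈ 0.442

risk, screened women = 82/400 = 0.2050
risk, unscreened women = 139/300 = 0.4633
RR = 0.2050 / 0.4633 = 0.442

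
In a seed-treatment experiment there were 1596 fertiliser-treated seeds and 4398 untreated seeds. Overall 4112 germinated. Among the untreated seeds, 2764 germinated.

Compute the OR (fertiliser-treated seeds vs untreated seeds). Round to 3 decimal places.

fertiliser-treated seeds with the outcome: 4112 − 2764 = 1348
fertiliser-treated seeds without the outcome: 1596 − 1348 = 248
untreated seeds without the outcome: 4398 − 2764 = 1634
OR = (1348 × 1634) / (248 × 2764) = 2202632/685472 ≈ 3.213

OR = 3.213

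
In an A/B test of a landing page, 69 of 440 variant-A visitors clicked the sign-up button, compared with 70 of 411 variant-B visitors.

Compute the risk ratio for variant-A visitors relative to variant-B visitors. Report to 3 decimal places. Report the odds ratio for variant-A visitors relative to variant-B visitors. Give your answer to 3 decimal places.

risk, variant-A visitors = 69/440 = 0.1568
risk, variant-B visitors = 70/411 = 0.1703
RR = 0.1568 / 0.1703 = 0.921
OR = (69 × 341) / (371 × 70) = 23529/25970 ≈ 0.906

RR = 0.921; OR = 0.906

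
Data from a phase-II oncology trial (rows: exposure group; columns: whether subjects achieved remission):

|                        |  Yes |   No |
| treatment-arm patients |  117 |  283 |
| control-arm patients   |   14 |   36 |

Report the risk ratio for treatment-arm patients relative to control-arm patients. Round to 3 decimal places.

risk, treatment-arm patients = 117/400 = 0.2925
risk, control-arm patients = 14/50 = 0.2800
RR = 0.2925 / 0.2800 = 1.045

1.045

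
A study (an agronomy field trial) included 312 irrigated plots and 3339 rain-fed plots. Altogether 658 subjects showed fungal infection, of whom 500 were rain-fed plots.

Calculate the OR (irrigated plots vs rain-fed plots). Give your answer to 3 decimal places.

5.825

irrigated plots with the outcome: 658 − 500 = 158
irrigated plots without the outcome: 312 − 158 = 154
rain-fed plots without the outcome: 3339 − 500 = 2839
OR = (158 × 2839) / (154 × 500) = 448562/77000 ≈ 5.825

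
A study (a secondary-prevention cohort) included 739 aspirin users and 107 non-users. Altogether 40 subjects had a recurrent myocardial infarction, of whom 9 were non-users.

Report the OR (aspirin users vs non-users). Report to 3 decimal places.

0.477

aspirin users with the outcome: 40 − 9 = 31
aspirin users without the outcome: 739 − 31 = 708
non-users without the outcome: 107 − 9 = 98
odds, aspirin users = 31/708 = 0.04379
odds, non-users = 9/98 = 0.09184
OR = 0.04379 / 0.09184 = 0.477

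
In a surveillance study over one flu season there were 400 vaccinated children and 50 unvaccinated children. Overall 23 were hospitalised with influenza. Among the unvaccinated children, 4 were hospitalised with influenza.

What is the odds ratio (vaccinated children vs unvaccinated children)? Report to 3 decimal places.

0.573

vaccinated children with the outcome: 23 − 4 = 19
vaccinated children without the outcome: 400 − 19 = 381
unvaccinated children without the outcome: 50 − 4 = 46
OR = (19 × 46) / (381 × 4) = 874/1524 ≈ 0.573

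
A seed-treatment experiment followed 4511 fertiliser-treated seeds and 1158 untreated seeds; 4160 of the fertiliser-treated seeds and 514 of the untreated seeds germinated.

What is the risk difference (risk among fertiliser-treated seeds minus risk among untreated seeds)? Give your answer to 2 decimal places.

risk, fertiliser-treated seeds = 4160/4511 = 0.9222
risk, untreated seeds = 514/1158 = 0.4439
risk difference = 0.9222 − 0.4439 = 0.48

RD ≈ 0.48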